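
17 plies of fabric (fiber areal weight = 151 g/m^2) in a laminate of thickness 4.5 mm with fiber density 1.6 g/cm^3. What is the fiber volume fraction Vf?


Vf = n * FAW / (rho_f * h * 1000) = 17 * 151 / (1.6 * 4.5 * 1000) = 0.3565

0.3565


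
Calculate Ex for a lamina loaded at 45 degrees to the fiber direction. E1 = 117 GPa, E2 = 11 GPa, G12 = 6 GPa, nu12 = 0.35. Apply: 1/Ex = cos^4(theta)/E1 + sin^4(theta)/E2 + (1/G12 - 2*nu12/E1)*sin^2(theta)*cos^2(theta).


cos^4(45) = 0.25, sin^4(45) = 0.25, sin^2(45)*cos^2(45) = 0.25
1/G12 - 2*nu12/E1 = 1/6 - 2*0.35/117 = 0.160684 GPa^-1
1/Ex = 0.25/117 + 0.25/11 + 0.160684*0.25 = 0.065035 GPa^-1
Ex = 15.38 GPa

15.38 GPa


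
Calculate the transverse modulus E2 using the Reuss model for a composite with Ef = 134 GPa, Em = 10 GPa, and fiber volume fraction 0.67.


1/E2 = Vf/Ef + (1-Vf)/Em = 0.67/134 + 0.33/10
E2 = 26.32 GPa

26.32 GPa


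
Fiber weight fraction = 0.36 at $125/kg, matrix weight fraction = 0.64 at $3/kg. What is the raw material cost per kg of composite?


Cost = cost_f*Wf + cost_m*Wm = 125*0.36 + 3*0.64 = $46.92/kg

$46.92/kg


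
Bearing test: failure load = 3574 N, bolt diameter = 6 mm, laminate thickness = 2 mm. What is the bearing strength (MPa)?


sigma_br = F/(d*h) = 3574/(6*2) = 297.8 MPa

297.8 MPa


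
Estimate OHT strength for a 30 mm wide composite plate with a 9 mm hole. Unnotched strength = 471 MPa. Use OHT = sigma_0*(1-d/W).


OHT = sigma_0*(1-d/W) = 471*(1-9/30) = 329.7 MPa

329.7 MPa


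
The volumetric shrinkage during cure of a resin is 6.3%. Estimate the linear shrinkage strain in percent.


Linear shrinkage ≈ vol_shrink/3 = 6.3/3 = 2.1%

2.1%


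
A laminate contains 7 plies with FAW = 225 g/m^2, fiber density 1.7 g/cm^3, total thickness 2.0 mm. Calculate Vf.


Vf = n * FAW / (rho_f * h * 1000) = 7 * 225 / (1.7 * 2.0 * 1000) = 0.4632

0.4632


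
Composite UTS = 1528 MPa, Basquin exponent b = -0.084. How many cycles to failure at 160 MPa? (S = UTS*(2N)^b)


N = 0.5 * (S/UTS)^(1/b) = 0.5 * (160/1528)^(1/-0.084) = 2.3210e+11 cycles

2.3210e+11 cycles


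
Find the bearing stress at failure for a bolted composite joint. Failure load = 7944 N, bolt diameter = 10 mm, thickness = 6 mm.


sigma_br = F/(d*h) = 7944/(10*6) = 132.4 MPa

132.4 MPa


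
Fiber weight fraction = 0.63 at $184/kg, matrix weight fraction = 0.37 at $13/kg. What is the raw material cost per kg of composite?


Cost = cost_f*Wf + cost_m*Wm = 184*0.63 + 13*0.37 = $120.73/kg

$120.73/kg


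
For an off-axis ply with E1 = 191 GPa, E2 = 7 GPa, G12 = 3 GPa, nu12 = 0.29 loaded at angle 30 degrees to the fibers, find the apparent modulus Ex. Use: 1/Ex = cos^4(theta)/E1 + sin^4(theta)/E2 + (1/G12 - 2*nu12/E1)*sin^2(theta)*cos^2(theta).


cos^4(30) = 0.5625, sin^4(30) = 0.0625, sin^2(30)*cos^2(30) = 0.1875
1/G12 - 2*nu12/E1 = 1/3 - 2*0.29/191 = 0.330297 GPa^-1
1/Ex = 0.5625/191 + 0.0625/7 + 0.330297*0.1875 = 0.0738042 GPa^-1
Ex = 13.55 GPa

13.55 GPa


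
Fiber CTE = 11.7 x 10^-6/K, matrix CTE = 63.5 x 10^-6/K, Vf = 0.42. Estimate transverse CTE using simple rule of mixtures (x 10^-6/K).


alpha_2 = alpha_f*Vf + alpha_m*(1-Vf) = 11.7*0.42 + 63.5*0.58 = 41.7 x 10^-6/K

41.7 x 10^-6/K


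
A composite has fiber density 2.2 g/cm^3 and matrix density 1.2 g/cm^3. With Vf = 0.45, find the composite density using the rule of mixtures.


rho_c = rho_f*Vf + rho_m*(1-Vf) = 2.2*0.45 + 1.2*0.55 = 1.65 g/cm^3

1.65 g/cm^3


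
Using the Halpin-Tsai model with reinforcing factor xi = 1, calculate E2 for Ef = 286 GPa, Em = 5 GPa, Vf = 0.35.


eta = (Ef/Em - 1)/(Ef/Em + xi) = (57.2 - 1)/(57.2 + 1) = 0.9656
E2 = Em*(1+xi*eta*Vf)/(1-eta*Vf) = 10.11 GPa

10.11 GPa


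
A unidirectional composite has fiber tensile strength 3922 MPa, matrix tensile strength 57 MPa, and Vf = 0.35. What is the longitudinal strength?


sigma_1 = sigma_f*Vf + sigma_m*(1-Vf) = 3922*0.35 + 57*0.65 = 1409.8 MPa

1409.8 MPa


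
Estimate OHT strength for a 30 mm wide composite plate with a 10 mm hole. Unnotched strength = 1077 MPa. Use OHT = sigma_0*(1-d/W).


OHT = sigma_0*(1-d/W) = 1077*(1-10/30) = 718.0 MPa

718.0 MPa


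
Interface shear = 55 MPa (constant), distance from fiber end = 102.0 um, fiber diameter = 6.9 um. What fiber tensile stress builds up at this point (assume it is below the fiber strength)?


Force balance: sigma_f * (pi*d^2/4) = tau * (pi*d) * x  ->  sigma_f = 4 * tau * x / d
sigma_f = 4 * 55 * 102.0 / 6.9 = 3252.2 MPa

3252.2 MPa


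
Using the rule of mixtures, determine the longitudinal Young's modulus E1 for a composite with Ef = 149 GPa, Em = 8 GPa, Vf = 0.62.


E1 = Ef*Vf + Em*(1-Vf) = 149*0.62 + 8*0.38 = 95.42 GPa

95.42 GPa


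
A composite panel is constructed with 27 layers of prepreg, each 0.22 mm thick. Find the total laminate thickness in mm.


h = n * t_ply = 27 * 0.22 = 5.94 mm

5.94 mm


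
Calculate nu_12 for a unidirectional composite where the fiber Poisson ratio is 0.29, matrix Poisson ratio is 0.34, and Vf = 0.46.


nu_12 = nu_f*Vf + nu_m*(1-Vf) = 0.29*0.46 + 0.34*0.54 = 0.317

0.317


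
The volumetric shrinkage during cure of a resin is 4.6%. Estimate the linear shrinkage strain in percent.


Linear shrinkage ≈ vol_shrink/3 = 4.6/3 = 1.533%

1.533%


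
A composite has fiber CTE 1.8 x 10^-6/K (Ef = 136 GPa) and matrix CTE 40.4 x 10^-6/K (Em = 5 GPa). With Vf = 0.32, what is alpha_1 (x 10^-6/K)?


E1 = Ef*Vf + Em*(1-Vf) = 46.92
alpha_1 = (alpha_f*Ef*Vf + alpha_m*Em*(1-Vf))/E1 = 4.6 x 10^-6/K

4.6 x 10^-6/K


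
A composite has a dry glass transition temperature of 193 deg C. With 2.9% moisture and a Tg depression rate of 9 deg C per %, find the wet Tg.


Tg_wet = Tg_dry - k*moisture = 193 - 9*2.9 = 166.9 deg C

166.9 deg C


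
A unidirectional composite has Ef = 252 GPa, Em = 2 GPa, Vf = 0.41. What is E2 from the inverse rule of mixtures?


1/E2 = Vf/Ef + (1-Vf)/Em = 0.41/252 + 0.59/2
E2 = 3.37 GPa

3.37 GPa


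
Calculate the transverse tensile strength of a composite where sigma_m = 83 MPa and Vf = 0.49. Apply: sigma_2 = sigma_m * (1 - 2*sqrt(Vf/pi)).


factor = 1 - 2*sqrt(0.49/pi) = 0.2101
sigma_2 = 83 * 0.2101 = 17.44 MPa

17.44 MPa


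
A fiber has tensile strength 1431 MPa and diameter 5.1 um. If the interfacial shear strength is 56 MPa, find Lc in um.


Lc = sigma_f * d / (2 * tau_i) = 1431 * 5.1 / (2 * 56) = 65.2 um

65.2 um


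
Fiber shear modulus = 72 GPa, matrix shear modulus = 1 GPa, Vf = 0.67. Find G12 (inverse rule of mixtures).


1/G12 = Vf/Gf + (1-Vf)/Gm = 0.67/72 + 0.33/1
G12 = 2.95 GPa

2.95 GPa


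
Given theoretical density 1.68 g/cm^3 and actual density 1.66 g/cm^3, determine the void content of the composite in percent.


Void% = (rho_theo - rho_actual)/rho_theo * 100 = (1.68 - 1.66)/1.68 * 100 = 1.19%

1.19%


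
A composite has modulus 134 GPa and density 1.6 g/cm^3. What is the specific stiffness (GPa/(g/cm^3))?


Specific stiffness = E/rho = 134/1.6 = 83.8 GPa/(g/cm^3)

83.8 GPa/(g/cm^3)


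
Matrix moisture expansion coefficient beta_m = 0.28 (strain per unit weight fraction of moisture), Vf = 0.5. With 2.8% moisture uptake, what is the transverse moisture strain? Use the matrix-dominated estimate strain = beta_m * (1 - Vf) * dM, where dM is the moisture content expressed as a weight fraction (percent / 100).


dM = 2.8/100 = 0.028
strain = beta_m * (1-Vf) * dM = 0.28 * 0.5 * 0.028 = 0.00392

0.00392


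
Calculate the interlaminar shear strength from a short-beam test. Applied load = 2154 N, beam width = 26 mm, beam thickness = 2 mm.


ILSS = 3F/(4bh) = 3*2154/(4*26*2) = 31.07 MPa

31.07 MPa


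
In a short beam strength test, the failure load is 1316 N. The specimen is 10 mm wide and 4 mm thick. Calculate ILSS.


ILSS = 3F/(4bh) = 3*1316/(4*10*4) = 24.68 MPa

24.68 MPa


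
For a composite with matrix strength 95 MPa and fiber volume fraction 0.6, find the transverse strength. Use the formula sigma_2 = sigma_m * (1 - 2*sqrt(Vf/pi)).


factor = 1 - 2*sqrt(0.6/pi) = 0.126
sigma_2 = 95 * 0.126 = 11.97 MPa

11.97 MPa


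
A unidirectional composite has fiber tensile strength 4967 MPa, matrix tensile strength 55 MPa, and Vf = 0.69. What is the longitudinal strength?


sigma_1 = sigma_f*Vf + sigma_m*(1-Vf) = 4967*0.69 + 55*0.31 = 3444.3 MPa

3444.3 MPa


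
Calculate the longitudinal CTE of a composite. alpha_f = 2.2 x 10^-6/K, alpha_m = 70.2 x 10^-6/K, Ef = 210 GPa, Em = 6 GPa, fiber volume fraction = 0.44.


E1 = Ef*Vf + Em*(1-Vf) = 95.76
alpha_1 = (alpha_f*Ef*Vf + alpha_m*Em*(1-Vf))/E1 = 4.59 x 10^-6/K

4.59 x 10^-6/K


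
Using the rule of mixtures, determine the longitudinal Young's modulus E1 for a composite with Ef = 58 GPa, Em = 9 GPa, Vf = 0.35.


E1 = Ef*Vf + Em*(1-Vf) = 58*0.35 + 9*0.65 = 26.15 GPa

26.15 GPa


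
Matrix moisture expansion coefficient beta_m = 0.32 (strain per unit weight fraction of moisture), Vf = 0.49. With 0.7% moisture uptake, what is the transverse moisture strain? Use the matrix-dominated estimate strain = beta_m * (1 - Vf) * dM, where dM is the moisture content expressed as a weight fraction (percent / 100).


dM = 0.7/100 = 0.007
strain = beta_m * (1-Vf) * dM = 0.32 * 0.51 * 0.007 = 0.0011424

0.0011424


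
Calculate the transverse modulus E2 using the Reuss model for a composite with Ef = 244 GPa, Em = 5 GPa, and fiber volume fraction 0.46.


1/E2 = Vf/Ef + (1-Vf)/Em = 0.46/244 + 0.54/5
E2 = 9.1 GPa

9.1 GPa


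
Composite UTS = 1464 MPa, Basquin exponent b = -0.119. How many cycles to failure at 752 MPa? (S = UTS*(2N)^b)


N = 0.5 * (S/UTS)^(1/b) = 0.5 * (752/1464)^(1/-0.119) = 134.9764 cycles

134.9764 cycles


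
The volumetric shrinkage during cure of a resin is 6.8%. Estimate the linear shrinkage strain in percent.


Linear shrinkage ≈ vol_shrink/3 = 6.8/3 = 2.267%

2.267%


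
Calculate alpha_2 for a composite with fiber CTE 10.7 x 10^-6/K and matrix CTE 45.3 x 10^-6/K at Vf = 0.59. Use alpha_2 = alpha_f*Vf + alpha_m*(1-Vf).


alpha_2 = alpha_f*Vf + alpha_m*(1-Vf) = 10.7*0.59 + 45.3*0.41 = 24.9 x 10^-6/K

24.9 x 10^-6/K


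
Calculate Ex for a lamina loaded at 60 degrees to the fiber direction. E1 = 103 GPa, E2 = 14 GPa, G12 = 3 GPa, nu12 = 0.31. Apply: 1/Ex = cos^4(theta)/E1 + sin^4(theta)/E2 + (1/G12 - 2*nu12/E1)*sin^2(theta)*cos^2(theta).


cos^4(60) = 0.0625, sin^4(60) = 0.5625, sin^2(60)*cos^2(60) = 0.1875
1/G12 - 2*nu12/E1 = 1/3 - 2*0.31/103 = 0.327314 GPa^-1
1/Ex = 0.0625/103 + 0.5625/14 + 0.327314*0.1875 = 0.1021567 GPa^-1
Ex = 9.79 GPa

9.79 GPa


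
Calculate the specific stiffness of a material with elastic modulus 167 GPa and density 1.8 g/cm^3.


Specific stiffness = E/rho = 167/1.8 = 92.8 GPa/(g/cm^3)

92.8 GPa/(g/cm^3)


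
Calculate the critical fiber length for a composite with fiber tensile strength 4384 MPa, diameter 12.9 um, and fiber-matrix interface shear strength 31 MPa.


Lc = sigma_f * d / (2 * tau_i) = 4384 * 12.9 / (2 * 31) = 912.2 um

912.2 um


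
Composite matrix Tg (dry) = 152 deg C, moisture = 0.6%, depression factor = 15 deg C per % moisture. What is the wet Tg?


Tg_wet = Tg_dry - k*moisture = 152 - 15*0.6 = 143.0 deg C

143.0 deg C


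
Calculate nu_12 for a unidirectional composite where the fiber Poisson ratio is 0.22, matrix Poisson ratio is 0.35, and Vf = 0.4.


nu_12 = nu_f*Vf + nu_m*(1-Vf) = 0.22*0.4 + 0.35*0.6 = 0.298

0.298


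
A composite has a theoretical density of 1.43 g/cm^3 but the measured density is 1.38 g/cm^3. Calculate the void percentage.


Void% = (rho_theo - rho_actual)/rho_theo * 100 = (1.43 - 1.38)/1.43 * 100 = 3.5%

3.5%


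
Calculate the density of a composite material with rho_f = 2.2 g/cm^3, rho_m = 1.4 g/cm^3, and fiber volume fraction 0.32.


rho_c = rho_f*Vf + rho_m*(1-Vf) = 2.2*0.32 + 1.4*0.68 = 1.656 g/cm^3

1.656 g/cm^3


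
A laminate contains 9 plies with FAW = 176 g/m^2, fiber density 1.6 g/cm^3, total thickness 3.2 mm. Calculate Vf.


Vf = n * FAW / (rho_f * h * 1000) = 9 * 176 / (1.6 * 3.2 * 1000) = 0.3094

0.3094


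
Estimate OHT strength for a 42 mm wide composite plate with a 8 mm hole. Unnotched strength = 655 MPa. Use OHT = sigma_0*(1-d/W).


OHT = sigma_0*(1-d/W) = 655*(1-8/42) = 530.2 MPa

530.2 MPa


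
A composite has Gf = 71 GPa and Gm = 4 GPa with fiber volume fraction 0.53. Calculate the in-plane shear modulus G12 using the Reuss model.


1/G12 = Vf/Gf + (1-Vf)/Gm = 0.53/71 + 0.47/4
G12 = 8.0 GPa

8.0 GPa


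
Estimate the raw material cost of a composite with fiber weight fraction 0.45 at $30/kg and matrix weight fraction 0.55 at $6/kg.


Cost = cost_f*Wf + cost_m*Wm = 30*0.45 + 6*0.55 = $16.8/kg

$16.8/kg


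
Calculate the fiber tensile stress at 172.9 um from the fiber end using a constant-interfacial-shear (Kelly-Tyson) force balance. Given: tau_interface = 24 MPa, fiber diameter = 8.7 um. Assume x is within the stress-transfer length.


Force balance: sigma_f * (pi*d^2/4) = tau * (pi*d) * x  ->  sigma_f = 4 * tau * x / d
sigma_f = 4 * 24 * 172.9 / 8.7 = 1907.9 MPa

1907.9 MPa


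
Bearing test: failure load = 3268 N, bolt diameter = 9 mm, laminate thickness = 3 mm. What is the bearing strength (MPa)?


sigma_br = F/(d*h) = 3268/(9*3) = 121.0 MPa

121.0 MPa


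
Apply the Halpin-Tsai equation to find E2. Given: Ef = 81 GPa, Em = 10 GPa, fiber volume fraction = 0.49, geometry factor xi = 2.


eta = (Ef/Em - 1)/(Ef/Em + xi) = (8.1 - 1)/(8.1 + 2) = 0.703
E2 = Em*(1+xi*eta*Vf)/(1-eta*Vf) = 25.76 GPa

25.76 GPa


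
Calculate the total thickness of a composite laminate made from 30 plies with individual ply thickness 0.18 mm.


h = n * t_ply = 30 * 0.18 = 5.4 mm

5.4 mm


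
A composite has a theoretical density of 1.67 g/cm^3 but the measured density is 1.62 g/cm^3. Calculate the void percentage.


Void% = (rho_theo - rho_actual)/rho_theo * 100 = (1.67 - 1.62)/1.67 * 100 = 2.99%

2.99%


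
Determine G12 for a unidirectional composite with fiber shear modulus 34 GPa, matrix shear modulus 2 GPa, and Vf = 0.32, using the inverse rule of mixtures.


1/G12 = Vf/Gf + (1-Vf)/Gm = 0.32/34 + 0.68/2
G12 = 2.86 GPa

2.86 GPa


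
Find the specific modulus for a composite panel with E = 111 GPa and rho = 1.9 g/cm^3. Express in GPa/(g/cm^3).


Specific stiffness = E/rho = 111/1.9 = 58.4 GPa/(g/cm^3)

58.4 GPa/(g/cm^3)


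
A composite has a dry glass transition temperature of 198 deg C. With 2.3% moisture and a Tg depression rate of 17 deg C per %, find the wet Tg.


Tg_wet = Tg_dry - k*moisture = 198 - 17*2.3 = 158.9 deg C

158.9 deg C


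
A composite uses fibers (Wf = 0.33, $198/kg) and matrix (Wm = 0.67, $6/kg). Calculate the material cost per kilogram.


Cost = cost_f*Wf + cost_m*Wm = 198*0.33 + 6*0.67 = $69.36/kg

$69.36/kg


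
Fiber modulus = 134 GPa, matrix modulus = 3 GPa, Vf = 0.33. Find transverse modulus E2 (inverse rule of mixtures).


1/E2 = Vf/Ef + (1-Vf)/Em = 0.33/134 + 0.67/3
E2 = 4.43 GPa

4.43 GPa


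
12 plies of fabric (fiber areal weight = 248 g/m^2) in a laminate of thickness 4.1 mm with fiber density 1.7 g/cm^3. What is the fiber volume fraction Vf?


Vf = n * FAW / (rho_f * h * 1000) = 12 * 248 / (1.7 * 4.1 * 1000) = 0.427

0.427


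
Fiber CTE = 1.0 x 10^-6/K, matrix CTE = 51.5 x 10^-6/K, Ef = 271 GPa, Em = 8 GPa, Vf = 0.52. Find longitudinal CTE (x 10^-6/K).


E1 = Ef*Vf + Em*(1-Vf) = 144.76
alpha_1 = (alpha_f*Ef*Vf + alpha_m*Em*(1-Vf))/E1 = 2.34 x 10^-6/K

2.34 x 10^-6/K


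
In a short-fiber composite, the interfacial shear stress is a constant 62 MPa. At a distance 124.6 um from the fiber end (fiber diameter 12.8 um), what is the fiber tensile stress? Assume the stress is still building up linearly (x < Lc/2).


Force balance: sigma_f * (pi*d^2/4) = tau * (pi*d) * x  ->  sigma_f = 4 * tau * x / d
sigma_f = 4 * 62 * 124.6 / 12.8 = 2414.1 MPa

2414.1 MPa


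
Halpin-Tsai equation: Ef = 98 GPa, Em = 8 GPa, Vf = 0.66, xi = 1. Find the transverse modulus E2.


eta = (Ef/Em - 1)/(Ef/Em + xi) = (12.25 - 1)/(12.25 + 1) = 0.8491
E2 = Em*(1+xi*eta*Vf)/(1-eta*Vf) = 28.39 GPa

28.39 GPa


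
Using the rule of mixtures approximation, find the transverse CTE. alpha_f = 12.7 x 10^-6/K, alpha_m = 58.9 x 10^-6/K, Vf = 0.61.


alpha_2 = alpha_f*Vf + alpha_m*(1-Vf) = 12.7*0.61 + 58.9*0.39 = 30.7 x 10^-6/K

30.7 x 10^-6/K


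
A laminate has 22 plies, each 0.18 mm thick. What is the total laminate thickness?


h = n * t_ply = 22 * 0.18 = 3.96 mm

3.96 mm


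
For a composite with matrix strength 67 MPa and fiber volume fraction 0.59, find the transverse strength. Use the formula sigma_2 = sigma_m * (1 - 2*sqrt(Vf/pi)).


factor = 1 - 2*sqrt(0.59/pi) = 0.1333
sigma_2 = 67 * 0.1333 = 8.93 MPa

8.93 MPa


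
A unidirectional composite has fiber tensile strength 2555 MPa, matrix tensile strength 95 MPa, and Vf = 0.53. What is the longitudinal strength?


sigma_1 = sigma_f*Vf + sigma_m*(1-Vf) = 2555*0.53 + 95*0.47 = 1398.8 MPa

1398.8 MPa


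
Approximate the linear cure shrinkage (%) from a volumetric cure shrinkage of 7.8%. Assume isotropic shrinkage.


Linear shrinkage ≈ vol_shrink/3 = 7.8/3 = 2.6%

2.6%


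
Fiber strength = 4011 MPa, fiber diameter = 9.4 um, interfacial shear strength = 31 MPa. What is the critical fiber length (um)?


Lc = sigma_f * d / (2 * tau_i) = 4011 * 9.4 / (2 * 31) = 608.1 um

608.1 um


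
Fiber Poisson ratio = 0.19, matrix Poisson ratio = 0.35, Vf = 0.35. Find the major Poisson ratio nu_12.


nu_12 = nu_f*Vf + nu_m*(1-Vf) = 0.19*0.35 + 0.35*0.65 = 0.294

0.294


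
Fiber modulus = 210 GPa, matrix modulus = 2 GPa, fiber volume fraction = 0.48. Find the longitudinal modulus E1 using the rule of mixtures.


E1 = Ef*Vf + Em*(1-Vf) = 210*0.48 + 2*0.52 = 101.84 GPa

101.84 GPa


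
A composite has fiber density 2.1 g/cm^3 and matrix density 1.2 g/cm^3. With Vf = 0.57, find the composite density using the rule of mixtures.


rho_c = rho_f*Vf + rho_m*(1-Vf) = 2.1*0.57 + 1.2*0.43 = 1.713 g/cm^3

1.713 g/cm^3


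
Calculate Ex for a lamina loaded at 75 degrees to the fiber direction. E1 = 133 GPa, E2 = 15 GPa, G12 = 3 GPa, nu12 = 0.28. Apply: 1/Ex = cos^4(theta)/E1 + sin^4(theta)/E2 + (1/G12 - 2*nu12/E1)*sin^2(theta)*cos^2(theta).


cos^4(75) = 0.004487, sin^4(75) = 0.870513, sin^2(75)*cos^2(75) = 0.0625
1/G12 - 2*nu12/E1 = 1/3 - 2*0.28/133 = 0.329123 GPa^-1
1/Ex = 0.004487/133 + 0.870513/15 + 0.329123*0.0625 = 0.0786381 GPa^-1
Ex = 12.72 GPa

12.72 GPa


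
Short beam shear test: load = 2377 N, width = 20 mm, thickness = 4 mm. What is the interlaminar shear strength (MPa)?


ILSS = 3F/(4bh) = 3*2377/(4*20*4) = 22.28 MPa

22.28 MPa


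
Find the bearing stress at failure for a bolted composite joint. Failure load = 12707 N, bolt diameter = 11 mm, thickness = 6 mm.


sigma_br = F/(d*h) = 12707/(11*6) = 192.5 MPa

192.5 MPa


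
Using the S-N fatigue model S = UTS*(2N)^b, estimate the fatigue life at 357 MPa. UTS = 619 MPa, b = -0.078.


N = 0.5 * (S/UTS)^(1/b) = 0.5 * (357/619)^(1/-0.078) = 579.9094 cycles

579.9094 cycles


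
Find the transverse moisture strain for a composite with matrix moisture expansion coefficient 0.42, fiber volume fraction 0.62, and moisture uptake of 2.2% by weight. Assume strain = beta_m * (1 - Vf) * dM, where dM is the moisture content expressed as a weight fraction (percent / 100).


dM = 2.2/100 = 0.022
strain = beta_m * (1-Vf) * dM = 0.42 * 0.38 * 0.022 = 0.0035112

0.0035112


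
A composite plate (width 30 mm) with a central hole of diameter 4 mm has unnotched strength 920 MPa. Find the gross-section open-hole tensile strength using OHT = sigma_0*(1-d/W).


OHT = sigma_0*(1-d/W) = 920*(1-4/30) = 797.3 MPa

797.3 MPa


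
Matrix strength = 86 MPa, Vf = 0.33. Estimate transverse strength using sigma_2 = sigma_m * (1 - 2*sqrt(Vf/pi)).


factor = 1 - 2*sqrt(0.33/pi) = 0.3518
sigma_2 = 86 * 0.3518 = 30.25 MPa

30.25 MPa


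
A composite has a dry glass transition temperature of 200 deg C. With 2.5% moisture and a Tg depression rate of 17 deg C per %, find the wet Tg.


Tg_wet = Tg_dry - k*moisture = 200 - 17*2.5 = 157.5 deg C

157.5 deg C


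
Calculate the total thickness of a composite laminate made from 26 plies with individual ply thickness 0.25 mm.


h = n * t_ply = 26 * 0.25 = 6.5 mm

6.5 mm


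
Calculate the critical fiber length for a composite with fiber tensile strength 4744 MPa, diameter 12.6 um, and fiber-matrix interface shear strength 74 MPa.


Lc = sigma_f * d / (2 * tau_i) = 4744 * 12.6 / (2 * 74) = 403.9 um

403.9 um


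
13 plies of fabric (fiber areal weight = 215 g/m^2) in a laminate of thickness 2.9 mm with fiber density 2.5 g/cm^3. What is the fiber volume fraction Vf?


Vf = n * FAW / (rho_f * h * 1000) = 13 * 215 / (2.5 * 2.9 * 1000) = 0.3855

0.3855


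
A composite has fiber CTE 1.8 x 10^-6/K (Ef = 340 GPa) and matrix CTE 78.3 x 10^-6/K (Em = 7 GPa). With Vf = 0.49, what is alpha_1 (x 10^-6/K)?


E1 = Ef*Vf + Em*(1-Vf) = 170.17
alpha_1 = (alpha_f*Ef*Vf + alpha_m*Em*(1-Vf))/E1 = 3.4 x 10^-6/K

3.4 x 10^-6/K


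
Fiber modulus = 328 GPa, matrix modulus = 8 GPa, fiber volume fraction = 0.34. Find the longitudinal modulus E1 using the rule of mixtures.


E1 = Ef*Vf + Em*(1-Vf) = 328*0.34 + 8*0.66 = 116.8 GPa

116.8 GPa


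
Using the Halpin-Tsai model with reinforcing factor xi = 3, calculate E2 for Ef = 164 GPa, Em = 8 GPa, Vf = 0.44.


eta = (Ef/Em - 1)/(Ef/Em + xi) = (20.5 - 1)/(20.5 + 3) = 0.8298
E2 = Em*(1+xi*eta*Vf)/(1-eta*Vf) = 26.4 GPa

26.4 GPa


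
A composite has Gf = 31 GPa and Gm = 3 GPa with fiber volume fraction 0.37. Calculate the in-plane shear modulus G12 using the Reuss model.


1/G12 = Vf/Gf + (1-Vf)/Gm = 0.37/31 + 0.63/3
G12 = 4.51 GPa

4.51 GPa


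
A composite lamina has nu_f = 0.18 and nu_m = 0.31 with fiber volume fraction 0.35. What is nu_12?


nu_12 = nu_f*Vf + nu_m*(1-Vf) = 0.18*0.35 + 0.31*0.65 = 0.2645

0.2645


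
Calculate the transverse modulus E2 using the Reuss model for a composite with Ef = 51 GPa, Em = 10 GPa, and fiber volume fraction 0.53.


1/E2 = Vf/Ef + (1-Vf)/Em = 0.53/51 + 0.47/10
E2 = 17.42 GPa

17.42 GPa


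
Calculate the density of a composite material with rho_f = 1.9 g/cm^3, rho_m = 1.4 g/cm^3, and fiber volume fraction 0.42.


rho_c = rho_f*Vf + rho_m*(1-Vf) = 1.9*0.42 + 1.4*0.58 = 1.61 g/cm^3

1.61 g/cm^3


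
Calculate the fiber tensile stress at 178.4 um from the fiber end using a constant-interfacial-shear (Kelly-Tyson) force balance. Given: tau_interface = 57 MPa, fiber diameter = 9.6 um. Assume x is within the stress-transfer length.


Force balance: sigma_f * (pi*d^2/4) = tau * (pi*d) * x  ->  sigma_f = 4 * tau * x / d
sigma_f = 4 * 57 * 178.4 / 9.6 = 4237.0 MPa

4237.0 MPa


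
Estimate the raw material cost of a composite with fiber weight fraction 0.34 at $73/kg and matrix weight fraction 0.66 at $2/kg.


Cost = cost_f*Wf + cost_m*Wm = 73*0.34 + 2*0.66 = $26.14/kg

$26.14/kg


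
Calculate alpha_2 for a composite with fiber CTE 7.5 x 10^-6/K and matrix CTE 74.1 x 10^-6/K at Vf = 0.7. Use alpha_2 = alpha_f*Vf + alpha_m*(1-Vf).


alpha_2 = alpha_f*Vf + alpha_m*(1-Vf) = 7.5*0.7 + 74.1*0.3 = 27.5 x 10^-6/K

27.5 x 10^-6/K


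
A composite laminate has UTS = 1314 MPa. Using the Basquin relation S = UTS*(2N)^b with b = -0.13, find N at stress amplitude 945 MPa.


N = 0.5 * (S/UTS)^(1/b) = 0.5 * (945/1314)^(1/-0.13) = 6.3129 cycles

6.3129 cycles


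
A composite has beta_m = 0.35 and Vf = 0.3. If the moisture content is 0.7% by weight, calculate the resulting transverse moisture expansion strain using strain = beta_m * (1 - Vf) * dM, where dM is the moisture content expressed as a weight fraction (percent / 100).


dM = 0.7/100 = 0.007
strain = beta_m * (1-Vf) * dM = 0.35 * 0.7 * 0.007 = 0.001715

0.001715


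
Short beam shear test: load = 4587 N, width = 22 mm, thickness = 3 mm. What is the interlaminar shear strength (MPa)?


ILSS = 3F/(4bh) = 3*4587/(4*22*3) = 52.13 MPa

52.13 MPa


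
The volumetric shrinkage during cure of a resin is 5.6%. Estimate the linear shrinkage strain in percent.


Linear shrinkage ≈ vol_shrink/3 = 5.6/3 = 1.867%

1.867%


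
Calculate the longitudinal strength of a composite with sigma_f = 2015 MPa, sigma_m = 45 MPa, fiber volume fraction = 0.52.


sigma_1 = sigma_f*Vf + sigma_m*(1-Vf) = 2015*0.52 + 45*0.48 = 1069.4 MPa

1069.4 MPa


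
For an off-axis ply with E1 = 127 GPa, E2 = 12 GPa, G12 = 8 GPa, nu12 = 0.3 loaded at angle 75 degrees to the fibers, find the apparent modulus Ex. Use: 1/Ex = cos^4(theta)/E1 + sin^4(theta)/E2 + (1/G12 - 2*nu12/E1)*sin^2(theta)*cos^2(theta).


cos^4(75) = 0.004487, sin^4(75) = 0.870513, sin^2(75)*cos^2(75) = 0.0625
1/G12 - 2*nu12/E1 = 1/8 - 2*0.3/127 = 0.120276 GPa^-1
1/Ex = 0.004487/127 + 0.870513/12 + 0.120276*0.0625 = 0.0800953 GPa^-1
Ex = 12.49 GPa

12.49 GPa


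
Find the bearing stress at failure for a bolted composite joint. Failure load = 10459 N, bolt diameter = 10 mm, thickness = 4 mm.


sigma_br = F/(d*h) = 10459/(10*4) = 261.5 MPa

261.5 MPa


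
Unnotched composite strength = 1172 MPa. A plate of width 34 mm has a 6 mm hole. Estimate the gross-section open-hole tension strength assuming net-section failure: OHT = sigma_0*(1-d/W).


OHT = sigma_0*(1-d/W) = 1172*(1-6/34) = 965.2 MPa

965.2 MPa


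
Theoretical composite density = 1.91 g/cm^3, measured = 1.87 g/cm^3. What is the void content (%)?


Void% = (rho_theo - rho_actual)/rho_theo * 100 = (1.91 - 1.87)/1.91 * 100 = 2.09%

2.09%


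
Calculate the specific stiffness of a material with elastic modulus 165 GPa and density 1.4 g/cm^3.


Specific stiffness = E/rho = 165/1.4 = 117.9 GPa/(g/cm^3)

117.9 GPa/(g/cm^3)


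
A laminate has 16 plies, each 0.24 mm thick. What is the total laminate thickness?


h = n * t_ply = 16 * 0.24 = 3.84 mm

3.84 mm


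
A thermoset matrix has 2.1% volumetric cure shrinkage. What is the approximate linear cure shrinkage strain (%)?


Linear shrinkage ≈ vol_shrink/3 = 2.1/3 = 0.7%

0.7%


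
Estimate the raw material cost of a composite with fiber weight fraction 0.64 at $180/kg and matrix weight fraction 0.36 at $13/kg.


Cost = cost_f*Wf + cost_m*Wm = 180*0.64 + 13*0.36 = $119.88/kg

$119.88/kg


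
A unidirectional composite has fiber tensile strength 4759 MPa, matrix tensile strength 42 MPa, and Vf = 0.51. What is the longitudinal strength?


sigma_1 = sigma_f*Vf + sigma_m*(1-Vf) = 4759*0.51 + 42*0.49 = 2447.7 MPa

2447.7 MPa


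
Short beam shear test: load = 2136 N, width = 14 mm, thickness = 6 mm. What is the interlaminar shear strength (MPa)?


ILSS = 3F/(4bh) = 3*2136/(4*14*6) = 19.07 MPa

19.07 MPa


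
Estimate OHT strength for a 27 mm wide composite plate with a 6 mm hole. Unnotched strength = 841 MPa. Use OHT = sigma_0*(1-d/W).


OHT = sigma_0*(1-d/W) = 841*(1-6/27) = 654.1 MPa

654.1 MPa


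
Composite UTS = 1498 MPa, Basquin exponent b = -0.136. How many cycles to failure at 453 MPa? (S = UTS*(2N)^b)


N = 0.5 * (S/UTS)^(1/b) = 0.5 * (453/1498)^(1/-0.136) = 3297.5223 cycles

3297.5223 cycles


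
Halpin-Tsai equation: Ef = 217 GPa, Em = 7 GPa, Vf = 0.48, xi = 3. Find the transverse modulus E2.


eta = (Ef/Em - 1)/(Ef/Em + xi) = (31.0 - 1)/(31.0 + 3) = 0.8824
E2 = Em*(1+xi*eta*Vf)/(1-eta*Vf) = 27.57 GPa

27.57 GPa


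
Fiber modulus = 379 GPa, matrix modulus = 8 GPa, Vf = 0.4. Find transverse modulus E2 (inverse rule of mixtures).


1/E2 = Vf/Ef + (1-Vf)/Em = 0.4/379 + 0.6/8
E2 = 13.15 GPa

13.15 GPa


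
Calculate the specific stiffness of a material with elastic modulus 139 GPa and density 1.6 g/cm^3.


Specific stiffness = E/rho = 139/1.6 = 86.9 GPa/(g/cm^3)

86.9 GPa/(g/cm^3)


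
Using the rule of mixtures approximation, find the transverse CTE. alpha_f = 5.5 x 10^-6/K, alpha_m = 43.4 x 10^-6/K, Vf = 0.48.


alpha_2 = alpha_f*Vf + alpha_m*(1-Vf) = 5.5*0.48 + 43.4*0.52 = 25.2 x 10^-6/K

25.2 x 10^-6/K


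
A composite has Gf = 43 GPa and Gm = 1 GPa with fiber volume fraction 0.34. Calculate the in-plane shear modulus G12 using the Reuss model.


1/G12 = Vf/Gf + (1-Vf)/Gm = 0.34/43 + 0.66/1
G12 = 1.5 GPa

1.5 GPa


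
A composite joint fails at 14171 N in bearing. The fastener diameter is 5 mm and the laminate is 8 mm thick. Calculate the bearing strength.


sigma_br = F/(d*h) = 14171/(5*8) = 354.3 MPa

354.3 MPa


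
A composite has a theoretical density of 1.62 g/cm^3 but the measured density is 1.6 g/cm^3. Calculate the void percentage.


Void% = (rho_theo - rho_actual)/rho_theo * 100 = (1.62 - 1.6)/1.62 * 100 = 1.23%

1.23%


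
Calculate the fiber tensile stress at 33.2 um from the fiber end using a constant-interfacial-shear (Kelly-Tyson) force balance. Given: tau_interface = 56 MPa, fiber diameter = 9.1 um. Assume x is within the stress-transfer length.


Force balance: sigma_f * (pi*d^2/4) = tau * (pi*d) * x  ->  sigma_f = 4 * tau * x / d
sigma_f = 4 * 56 * 33.2 / 9.1 = 817.2 MPa

817.2 MPa


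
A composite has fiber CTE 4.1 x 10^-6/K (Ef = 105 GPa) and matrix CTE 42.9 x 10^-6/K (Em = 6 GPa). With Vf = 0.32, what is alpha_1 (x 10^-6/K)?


E1 = Ef*Vf + Em*(1-Vf) = 37.68
alpha_1 = (alpha_f*Ef*Vf + alpha_m*Em*(1-Vf))/E1 = 8.3 x 10^-6/K

8.3 x 10^-6/K


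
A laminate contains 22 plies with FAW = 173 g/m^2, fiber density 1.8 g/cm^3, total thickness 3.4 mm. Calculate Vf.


Vf = n * FAW / (rho_f * h * 1000) = 22 * 173 / (1.8 * 3.4 * 1000) = 0.6219

0.6219


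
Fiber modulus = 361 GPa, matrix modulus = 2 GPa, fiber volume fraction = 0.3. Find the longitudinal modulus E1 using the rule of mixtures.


E1 = Ef*Vf + Em*(1-Vf) = 361*0.3 + 2*0.7 = 109.7 GPa

109.7 GPa


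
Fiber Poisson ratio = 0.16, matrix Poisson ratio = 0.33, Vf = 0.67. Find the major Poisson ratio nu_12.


nu_12 = nu_f*Vf + nu_m*(1-Vf) = 0.16*0.67 + 0.33*0.33 = 0.2161

0.2161


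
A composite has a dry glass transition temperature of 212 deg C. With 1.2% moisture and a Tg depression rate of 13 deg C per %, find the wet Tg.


Tg_wet = Tg_dry - k*moisture = 212 - 13*1.2 = 196.4 deg C

196.4 deg C


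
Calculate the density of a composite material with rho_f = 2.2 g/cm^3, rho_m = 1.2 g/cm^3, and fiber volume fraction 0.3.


rho_c = rho_f*Vf + rho_m*(1-Vf) = 2.2*0.3 + 1.2*0.7 = 1.5 g/cm^3

1.5 g/cm^3


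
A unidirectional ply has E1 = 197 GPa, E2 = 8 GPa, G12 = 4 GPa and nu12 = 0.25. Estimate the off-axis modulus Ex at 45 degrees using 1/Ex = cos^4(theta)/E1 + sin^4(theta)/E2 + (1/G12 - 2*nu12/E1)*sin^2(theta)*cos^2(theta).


cos^4(45) = 0.25, sin^4(45) = 0.25, sin^2(45)*cos^2(45) = 0.25
1/G12 - 2*nu12/E1 = 1/4 - 2*0.25/197 = 0.247462 GPa^-1
1/Ex = 0.25/197 + 0.25/8 + 0.247462*0.25 = 0.0943845 GPa^-1
Ex = 10.59 GPa

10.59 GPa


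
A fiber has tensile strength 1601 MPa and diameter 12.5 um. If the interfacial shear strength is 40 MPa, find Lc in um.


Lc = sigma_f * d / (2 * tau_i) = 1601 * 12.5 / (2 * 40) = 250.2 um

250.2 um


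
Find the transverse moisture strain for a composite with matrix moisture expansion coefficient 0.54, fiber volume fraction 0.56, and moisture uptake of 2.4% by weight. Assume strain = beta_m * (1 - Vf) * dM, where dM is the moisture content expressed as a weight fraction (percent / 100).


dM = 2.4/100 = 0.024
strain = beta_m * (1-Vf) * dM = 0.54 * 0.44 * 0.024 = 0.0057024

0.0057024


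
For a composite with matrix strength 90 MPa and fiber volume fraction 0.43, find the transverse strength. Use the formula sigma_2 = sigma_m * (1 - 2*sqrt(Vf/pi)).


factor = 1 - 2*sqrt(0.43/pi) = 0.2601
sigma_2 = 90 * 0.2601 = 23.41 MPa

23.41 MPa


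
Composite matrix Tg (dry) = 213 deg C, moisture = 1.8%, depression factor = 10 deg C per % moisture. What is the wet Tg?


Tg_wet = Tg_dry - k*moisture = 213 - 10*1.8 = 195.0 deg C

195.0 deg C


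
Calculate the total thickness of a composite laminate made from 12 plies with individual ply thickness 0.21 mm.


h = n * t_ply = 12 * 0.21 = 2.52 mm

2.52 mm


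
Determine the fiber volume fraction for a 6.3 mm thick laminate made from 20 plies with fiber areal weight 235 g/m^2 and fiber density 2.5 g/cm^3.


Vf = n * FAW / (rho_f * h * 1000) = 20 * 235 / (2.5 * 6.3 * 1000) = 0.2984

0.2984


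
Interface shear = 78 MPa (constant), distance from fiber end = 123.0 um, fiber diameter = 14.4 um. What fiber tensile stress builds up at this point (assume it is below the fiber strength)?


Force balance: sigma_f * (pi*d^2/4) = tau * (pi*d) * x  ->  sigma_f = 4 * tau * x / d
sigma_f = 4 * 78 * 123.0 / 14.4 = 2665.0 MPa

2665.0 MPa


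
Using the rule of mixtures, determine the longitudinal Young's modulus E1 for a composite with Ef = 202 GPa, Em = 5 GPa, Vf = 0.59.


E1 = Ef*Vf + Em*(1-Vf) = 202*0.59 + 5*0.41 = 121.23 GPa

121.23 GPa


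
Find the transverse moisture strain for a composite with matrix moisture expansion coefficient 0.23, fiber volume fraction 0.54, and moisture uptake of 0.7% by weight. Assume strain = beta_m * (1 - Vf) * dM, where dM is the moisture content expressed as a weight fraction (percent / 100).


dM = 0.7/100 = 0.007
strain = beta_m * (1-Vf) * dM = 0.23 * 0.46 * 0.007 = 0.0007406

0.0007406


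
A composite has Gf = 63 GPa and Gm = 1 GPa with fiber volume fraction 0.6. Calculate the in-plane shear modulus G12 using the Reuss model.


1/G12 = Vf/Gf + (1-Vf)/Gm = 0.6/63 + 0.4/1
G12 = 2.44 GPa

2.44 GPa


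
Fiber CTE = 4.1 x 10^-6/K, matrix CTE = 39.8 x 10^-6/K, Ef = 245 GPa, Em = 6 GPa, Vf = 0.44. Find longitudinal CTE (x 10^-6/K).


E1 = Ef*Vf + Em*(1-Vf) = 111.16
alpha_1 = (alpha_f*Ef*Vf + alpha_m*Em*(1-Vf))/E1 = 5.18 x 10^-6/K

5.18 x 10^-6/K


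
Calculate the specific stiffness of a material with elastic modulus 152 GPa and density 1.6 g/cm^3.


Specific stiffness = E/rho = 152/1.6 = 95.0 GPa/(g/cm^3)

95.0 GPa/(g/cm^3)


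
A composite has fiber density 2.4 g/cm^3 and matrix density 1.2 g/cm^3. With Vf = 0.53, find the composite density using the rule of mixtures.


rho_c = rho_f*Vf + rho_m*(1-Vf) = 2.4*0.53 + 1.2*0.47 = 1.836 g/cm^3

1.836 g/cm^3


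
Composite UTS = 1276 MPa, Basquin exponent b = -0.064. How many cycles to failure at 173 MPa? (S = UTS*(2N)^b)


N = 0.5 * (S/UTS)^(1/b) = 0.5 * (173/1276)^(1/-0.064) = 1.8131e+13 cycles

1.8131e+13 cycles


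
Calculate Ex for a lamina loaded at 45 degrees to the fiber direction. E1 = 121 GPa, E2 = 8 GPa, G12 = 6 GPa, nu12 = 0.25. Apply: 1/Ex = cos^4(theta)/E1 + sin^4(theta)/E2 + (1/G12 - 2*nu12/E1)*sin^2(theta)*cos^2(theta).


cos^4(45) = 0.25, sin^4(45) = 0.25, sin^2(45)*cos^2(45) = 0.25
1/G12 - 2*nu12/E1 = 1/6 - 2*0.25/121 = 0.162534 GPa^-1
1/Ex = 0.25/121 + 0.25/8 + 0.162534*0.25 = 0.0739497 GPa^-1
Ex = 13.52 GPa

13.52 GPa


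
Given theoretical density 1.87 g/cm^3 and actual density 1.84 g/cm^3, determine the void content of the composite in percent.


Void% = (rho_theo - rho_actual)/rho_theo * 100 = (1.87 - 1.84)/1.87 * 100 = 1.6%

1.6%


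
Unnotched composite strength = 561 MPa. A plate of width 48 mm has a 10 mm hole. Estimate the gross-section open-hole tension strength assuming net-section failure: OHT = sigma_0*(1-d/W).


OHT = sigma_0*(1-d/W) = 561*(1-10/48) = 444.1 MPa

444.1 MPa


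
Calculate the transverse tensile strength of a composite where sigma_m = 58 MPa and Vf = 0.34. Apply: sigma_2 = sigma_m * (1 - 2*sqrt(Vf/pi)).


factor = 1 - 2*sqrt(0.34/pi) = 0.342
sigma_2 = 58 * 0.342 = 19.84 MPa

19.84 MPa


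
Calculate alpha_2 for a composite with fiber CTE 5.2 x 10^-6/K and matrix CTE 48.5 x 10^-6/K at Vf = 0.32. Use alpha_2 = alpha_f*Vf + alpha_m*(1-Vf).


alpha_2 = alpha_f*Vf + alpha_m*(1-Vf) = 5.2*0.32 + 48.5*0.68 = 34.6 x 10^-6/K

34.6 x 10^-6/K


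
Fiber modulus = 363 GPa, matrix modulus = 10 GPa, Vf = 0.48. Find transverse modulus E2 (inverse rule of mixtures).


1/E2 = Vf/Ef + (1-Vf)/Em = 0.48/363 + 0.52/10
E2 = 18.75 GPa

18.75 GPa


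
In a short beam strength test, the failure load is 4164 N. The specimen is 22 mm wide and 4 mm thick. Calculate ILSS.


ILSS = 3F/(4bh) = 3*4164/(4*22*4) = 35.49 MPa

35.49 MPa


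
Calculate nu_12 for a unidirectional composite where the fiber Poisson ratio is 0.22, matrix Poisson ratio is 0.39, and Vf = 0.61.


nu_12 = nu_f*Vf + nu_m*(1-Vf) = 0.22*0.61 + 0.39*0.39 = 0.2863

0.2863


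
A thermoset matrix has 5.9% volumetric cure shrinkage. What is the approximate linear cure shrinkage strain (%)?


Linear shrinkage ≈ vol_shrink/3 = 5.9/3 = 1.967%

1.967%


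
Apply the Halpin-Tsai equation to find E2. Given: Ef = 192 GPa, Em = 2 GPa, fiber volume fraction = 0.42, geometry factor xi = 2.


eta = (Ef/Em - 1)/(Ef/Em + xi) = (96.0 - 1)/(96.0 + 2) = 0.9694
E2 = Em*(1+xi*eta*Vf)/(1-eta*Vf) = 6.12 GPa

6.12 GPa


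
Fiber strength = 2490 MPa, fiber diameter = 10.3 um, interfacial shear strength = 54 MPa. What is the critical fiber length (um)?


Lc = sigma_f * d / (2 * tau_i) = 2490 * 10.3 / (2 * 54) = 237.5 um

237.5 um


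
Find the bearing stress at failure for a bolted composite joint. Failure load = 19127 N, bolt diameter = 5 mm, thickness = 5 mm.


sigma_br = F/(d*h) = 19127/(5*5) = 765.1 MPa

765.1 MPa


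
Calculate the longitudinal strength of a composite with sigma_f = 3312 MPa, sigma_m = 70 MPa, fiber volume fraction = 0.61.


sigma_1 = sigma_f*Vf + sigma_m*(1-Vf) = 3312*0.61 + 70*0.39 = 2047.6 MPa

2047.6 MPa


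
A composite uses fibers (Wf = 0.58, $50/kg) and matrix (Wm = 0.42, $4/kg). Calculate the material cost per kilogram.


Cost = cost_f*Wf + cost_m*Wm = 50*0.58 + 4*0.42 = $30.68/kg

$30.68/kg


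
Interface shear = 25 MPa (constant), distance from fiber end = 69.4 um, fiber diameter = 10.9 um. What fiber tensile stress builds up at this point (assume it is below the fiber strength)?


Force balance: sigma_f * (pi*d^2/4) = tau * (pi*d) * x  ->  sigma_f = 4 * tau * x / d
sigma_f = 4 * 25 * 69.4 / 10.9 = 636.7 MPa

636.7 MPa


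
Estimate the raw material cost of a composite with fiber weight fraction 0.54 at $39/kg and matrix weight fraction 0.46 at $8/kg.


Cost = cost_f*Wf + cost_m*Wm = 39*0.54 + 8*0.46 = $24.74/kg

$24.74/kg


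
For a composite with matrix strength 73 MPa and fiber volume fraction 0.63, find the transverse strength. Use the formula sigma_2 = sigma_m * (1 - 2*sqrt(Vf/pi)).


factor = 1 - 2*sqrt(0.63/pi) = 0.1044
sigma_2 = 73 * 0.1044 = 7.62 MPa

7.62 MPa


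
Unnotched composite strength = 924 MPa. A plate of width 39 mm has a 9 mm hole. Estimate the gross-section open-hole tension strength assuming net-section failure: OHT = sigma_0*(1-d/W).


OHT = sigma_0*(1-d/W) = 924*(1-9/39) = 710.8 MPa

710.8 MPa


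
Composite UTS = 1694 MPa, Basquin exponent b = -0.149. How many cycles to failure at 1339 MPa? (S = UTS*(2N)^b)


N = 0.5 * (S/UTS)^(1/b) = 0.5 * (1339/1694)^(1/-0.149) = 2.4234 cycles

2.4234 cycles


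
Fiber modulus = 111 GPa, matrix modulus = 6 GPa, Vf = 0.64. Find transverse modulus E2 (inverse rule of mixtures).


1/E2 = Vf/Ef + (1-Vf)/Em = 0.64/111 + 0.36/6
E2 = 15.21 GPa

15.21 GPa


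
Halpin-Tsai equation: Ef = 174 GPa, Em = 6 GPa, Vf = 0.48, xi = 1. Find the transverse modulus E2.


eta = (Ef/Em - 1)/(Ef/Em + xi) = (29.0 - 1)/(29.0 + 1) = 0.9333
E2 = Em*(1+xi*eta*Vf)/(1-eta*Vf) = 15.74 GPa

15.74 GPa


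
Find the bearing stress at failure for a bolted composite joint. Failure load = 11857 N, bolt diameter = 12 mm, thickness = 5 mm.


sigma_br = F/(d*h) = 11857/(12*5) = 197.6 MPa

197.6 MPa


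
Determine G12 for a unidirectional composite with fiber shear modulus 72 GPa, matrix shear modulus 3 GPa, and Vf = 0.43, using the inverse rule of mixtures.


1/G12 = Vf/Gf + (1-Vf)/Gm = 0.43/72 + 0.57/3
G12 = 5.1 GPa

5.1 GPa
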